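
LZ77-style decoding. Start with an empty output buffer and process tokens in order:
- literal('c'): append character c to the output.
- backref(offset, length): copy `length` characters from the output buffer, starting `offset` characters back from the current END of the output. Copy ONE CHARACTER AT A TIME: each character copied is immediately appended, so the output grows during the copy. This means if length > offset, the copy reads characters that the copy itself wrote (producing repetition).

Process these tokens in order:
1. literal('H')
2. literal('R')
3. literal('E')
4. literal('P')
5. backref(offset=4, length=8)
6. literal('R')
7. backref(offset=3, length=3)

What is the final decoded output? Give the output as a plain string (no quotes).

Token 1: literal('H'). Output: "H"
Token 2: literal('R'). Output: "HR"
Token 3: literal('E'). Output: "HRE"
Token 4: literal('P'). Output: "HREP"
Token 5: backref(off=4, len=8) (overlapping!). Copied 'HREPHREP' from pos 0. Output: "HREPHREPHREP"
Token 6: literal('R'). Output: "HREPHREPHREPR"
Token 7: backref(off=3, len=3). Copied 'EPR' from pos 10. Output: "HREPHREPHREPREPR"

Answer: HREPHREPHREPREPR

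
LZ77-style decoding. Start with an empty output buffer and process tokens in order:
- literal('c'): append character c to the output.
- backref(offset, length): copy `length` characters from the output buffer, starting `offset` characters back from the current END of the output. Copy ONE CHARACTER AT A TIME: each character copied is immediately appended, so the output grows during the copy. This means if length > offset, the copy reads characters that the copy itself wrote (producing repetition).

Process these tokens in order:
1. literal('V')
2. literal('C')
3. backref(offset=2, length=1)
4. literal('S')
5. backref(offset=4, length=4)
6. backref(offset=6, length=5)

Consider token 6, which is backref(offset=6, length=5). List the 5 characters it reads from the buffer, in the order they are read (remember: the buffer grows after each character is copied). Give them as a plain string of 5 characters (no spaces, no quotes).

Answer: VSVCV

Derivation:
Token 1: literal('V'). Output: "V"
Token 2: literal('C'). Output: "VC"
Token 3: backref(off=2, len=1). Copied 'V' from pos 0. Output: "VCV"
Token 4: literal('S'). Output: "VCVS"
Token 5: backref(off=4, len=4). Copied 'VCVS' from pos 0. Output: "VCVSVCVS"
Token 6: backref(off=6, len=5). Buffer before: "VCVSVCVS" (len 8)
  byte 1: read out[2]='V', append. Buffer now: "VCVSVCVSV"
  byte 2: read out[3]='S', append. Buffer now: "VCVSVCVSVS"
  byte 3: read out[4]='V', append. Buffer now: "VCVSVCVSVSV"
  byte 4: read out[5]='C', append. Buffer now: "VCVSVCVSVSVC"
  byte 5: read out[6]='V', append. Buffer now: "VCVSVCVSVSVCV"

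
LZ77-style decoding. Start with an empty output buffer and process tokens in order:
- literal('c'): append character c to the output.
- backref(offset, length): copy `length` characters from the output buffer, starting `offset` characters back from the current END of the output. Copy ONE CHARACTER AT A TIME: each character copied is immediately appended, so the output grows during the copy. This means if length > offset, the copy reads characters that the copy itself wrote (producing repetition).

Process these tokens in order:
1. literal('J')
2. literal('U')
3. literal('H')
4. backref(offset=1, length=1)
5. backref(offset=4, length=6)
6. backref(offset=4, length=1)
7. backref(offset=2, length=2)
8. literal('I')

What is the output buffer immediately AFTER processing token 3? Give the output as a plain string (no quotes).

Answer: JUH

Derivation:
Token 1: literal('J'). Output: "J"
Token 2: literal('U'). Output: "JU"
Token 3: literal('H'). Output: "JUH"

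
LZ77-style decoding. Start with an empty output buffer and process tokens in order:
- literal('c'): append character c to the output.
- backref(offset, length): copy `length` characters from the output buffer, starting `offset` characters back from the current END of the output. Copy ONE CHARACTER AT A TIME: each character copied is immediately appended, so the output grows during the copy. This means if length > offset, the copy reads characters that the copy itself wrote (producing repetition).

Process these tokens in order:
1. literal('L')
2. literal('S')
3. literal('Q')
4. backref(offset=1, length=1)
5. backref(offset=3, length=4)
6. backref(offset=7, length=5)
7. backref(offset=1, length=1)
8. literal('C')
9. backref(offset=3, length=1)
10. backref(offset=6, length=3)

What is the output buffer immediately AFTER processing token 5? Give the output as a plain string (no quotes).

Answer: LSQQSQQS

Derivation:
Token 1: literal('L'). Output: "L"
Token 2: literal('S'). Output: "LS"
Token 3: literal('Q'). Output: "LSQ"
Token 4: backref(off=1, len=1). Copied 'Q' from pos 2. Output: "LSQQ"
Token 5: backref(off=3, len=4) (overlapping!). Copied 'SQQS' from pos 1. Output: "LSQQSQQS"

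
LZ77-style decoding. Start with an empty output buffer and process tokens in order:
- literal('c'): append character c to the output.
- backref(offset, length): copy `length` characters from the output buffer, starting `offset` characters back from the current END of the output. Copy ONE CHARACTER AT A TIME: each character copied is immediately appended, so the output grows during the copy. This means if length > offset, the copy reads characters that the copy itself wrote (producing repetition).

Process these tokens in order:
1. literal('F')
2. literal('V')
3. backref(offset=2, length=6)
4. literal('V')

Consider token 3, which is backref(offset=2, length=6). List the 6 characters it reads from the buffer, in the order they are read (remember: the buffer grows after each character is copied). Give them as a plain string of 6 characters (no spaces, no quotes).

Answer: FVFVFV

Derivation:
Token 1: literal('F'). Output: "F"
Token 2: literal('V'). Output: "FV"
Token 3: backref(off=2, len=6). Buffer before: "FV" (len 2)
  byte 1: read out[0]='F', append. Buffer now: "FVF"
  byte 2: read out[1]='V', append. Buffer now: "FVFV"
  byte 3: read out[2]='F', append. Buffer now: "FVFVF"
  byte 4: read out[3]='V', append. Buffer now: "FVFVFV"
  byte 5: read out[4]='F', append. Buffer now: "FVFVFVF"
  byte 6: read out[5]='V', append. Buffer now: "FVFVFVFV"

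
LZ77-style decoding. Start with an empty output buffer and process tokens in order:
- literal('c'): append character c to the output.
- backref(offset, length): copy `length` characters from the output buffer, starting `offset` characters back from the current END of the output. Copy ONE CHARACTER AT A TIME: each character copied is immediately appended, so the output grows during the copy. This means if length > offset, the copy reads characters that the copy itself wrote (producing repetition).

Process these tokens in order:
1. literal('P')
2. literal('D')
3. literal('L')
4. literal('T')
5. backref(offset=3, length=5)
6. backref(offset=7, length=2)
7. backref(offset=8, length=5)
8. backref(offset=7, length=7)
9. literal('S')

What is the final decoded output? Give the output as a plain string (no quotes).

Answer: PDLTDLTDLLTTDLTDLTTDLTDS

Derivation:
Token 1: literal('P'). Output: "P"
Token 2: literal('D'). Output: "PD"
Token 3: literal('L'). Output: "PDL"
Token 4: literal('T'). Output: "PDLT"
Token 5: backref(off=3, len=5) (overlapping!). Copied 'DLTDL' from pos 1. Output: "PDLTDLTDL"
Token 6: backref(off=7, len=2). Copied 'LT' from pos 2. Output: "PDLTDLTDLLT"
Token 7: backref(off=8, len=5). Copied 'TDLTD' from pos 3. Output: "PDLTDLTDLLTTDLTD"
Token 8: backref(off=7, len=7). Copied 'LTTDLTD' from pos 9. Output: "PDLTDLTDLLTTDLTDLTTDLTD"
Token 9: literal('S'). Output: "PDLTDLTDLLTTDLTDLTTDLTDS"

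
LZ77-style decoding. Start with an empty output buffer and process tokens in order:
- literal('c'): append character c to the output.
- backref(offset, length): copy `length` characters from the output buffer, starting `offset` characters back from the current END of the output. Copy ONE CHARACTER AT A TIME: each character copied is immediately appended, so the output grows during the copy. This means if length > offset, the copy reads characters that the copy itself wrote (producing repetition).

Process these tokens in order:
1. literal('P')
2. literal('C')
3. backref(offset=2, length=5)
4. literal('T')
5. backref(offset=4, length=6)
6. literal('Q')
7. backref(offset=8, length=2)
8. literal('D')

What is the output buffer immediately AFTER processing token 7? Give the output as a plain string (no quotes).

Answer: PCPCPCPTPCPTPCQTP

Derivation:
Token 1: literal('P'). Output: "P"
Token 2: literal('C'). Output: "PC"
Token 3: backref(off=2, len=5) (overlapping!). Copied 'PCPCP' from pos 0. Output: "PCPCPCP"
Token 4: literal('T'). Output: "PCPCPCPT"
Token 5: backref(off=4, len=6) (overlapping!). Copied 'PCPTPC' from pos 4. Output: "PCPCPCPTPCPTPC"
Token 6: literal('Q'). Output: "PCPCPCPTPCPTPCQ"
Token 7: backref(off=8, len=2). Copied 'TP' from pos 7. Output: "PCPCPCPTPCPTPCQTP"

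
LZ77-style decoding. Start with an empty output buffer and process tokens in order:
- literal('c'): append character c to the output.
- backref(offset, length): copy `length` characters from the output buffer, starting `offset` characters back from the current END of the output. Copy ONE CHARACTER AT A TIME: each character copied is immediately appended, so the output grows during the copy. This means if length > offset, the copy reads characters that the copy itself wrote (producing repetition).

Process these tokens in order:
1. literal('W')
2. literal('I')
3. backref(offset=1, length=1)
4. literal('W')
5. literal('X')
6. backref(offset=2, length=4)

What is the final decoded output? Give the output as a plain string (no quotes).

Answer: WIIWXWXWX

Derivation:
Token 1: literal('W'). Output: "W"
Token 2: literal('I'). Output: "WI"
Token 3: backref(off=1, len=1). Copied 'I' from pos 1. Output: "WII"
Token 4: literal('W'). Output: "WIIW"
Token 5: literal('X'). Output: "WIIWX"
Token 6: backref(off=2, len=4) (overlapping!). Copied 'WXWX' from pos 3. Output: "WIIWXWXWX"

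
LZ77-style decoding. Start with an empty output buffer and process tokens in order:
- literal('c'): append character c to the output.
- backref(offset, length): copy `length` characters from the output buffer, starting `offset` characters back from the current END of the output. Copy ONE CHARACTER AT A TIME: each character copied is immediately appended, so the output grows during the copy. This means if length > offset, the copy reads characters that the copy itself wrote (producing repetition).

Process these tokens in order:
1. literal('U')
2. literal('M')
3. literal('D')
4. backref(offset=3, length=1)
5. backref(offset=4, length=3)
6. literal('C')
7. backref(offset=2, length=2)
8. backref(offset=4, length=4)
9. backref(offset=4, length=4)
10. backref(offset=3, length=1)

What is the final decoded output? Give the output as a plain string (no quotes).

Answer: UMDUUMDCDCDCDCDCDCC

Derivation:
Token 1: literal('U'). Output: "U"
Token 2: literal('M'). Output: "UM"
Token 3: literal('D'). Output: "UMD"
Token 4: backref(off=3, len=1). Copied 'U' from pos 0. Output: "UMDU"
Token 5: backref(off=4, len=3). Copied 'UMD' from pos 0. Output: "UMDUUMD"
Token 6: literal('C'). Output: "UMDUUMDC"
Token 7: backref(off=2, len=2). Copied 'DC' from pos 6. Output: "UMDUUMDCDC"
Token 8: backref(off=4, len=4). Copied 'DCDC' from pos 6. Output: "UMDUUMDCDCDCDC"
Token 9: backref(off=4, len=4). Copied 'DCDC' from pos 10. Output: "UMDUUMDCDCDCDCDCDC"
Token 10: backref(off=3, len=1). Copied 'C' from pos 15. Output: "UMDUUMDCDCDCDCDCDCC"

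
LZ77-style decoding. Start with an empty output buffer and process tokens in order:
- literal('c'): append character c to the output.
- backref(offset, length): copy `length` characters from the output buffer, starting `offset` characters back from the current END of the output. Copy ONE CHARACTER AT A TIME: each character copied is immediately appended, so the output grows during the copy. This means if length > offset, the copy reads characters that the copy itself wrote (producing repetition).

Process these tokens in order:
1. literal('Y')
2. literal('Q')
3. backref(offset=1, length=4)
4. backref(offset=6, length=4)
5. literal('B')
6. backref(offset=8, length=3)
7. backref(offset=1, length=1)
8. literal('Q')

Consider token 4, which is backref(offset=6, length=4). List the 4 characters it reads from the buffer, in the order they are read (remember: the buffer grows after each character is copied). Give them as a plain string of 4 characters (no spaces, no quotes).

Token 1: literal('Y'). Output: "Y"
Token 2: literal('Q'). Output: "YQ"
Token 3: backref(off=1, len=4) (overlapping!). Copied 'QQQQ' from pos 1. Output: "YQQQQQ"
Token 4: backref(off=6, len=4). Buffer before: "YQQQQQ" (len 6)
  byte 1: read out[0]='Y', append. Buffer now: "YQQQQQY"
  byte 2: read out[1]='Q', append. Buffer now: "YQQQQQYQ"
  byte 3: read out[2]='Q', append. Buffer now: "YQQQQQYQQ"
  byte 4: read out[3]='Q', append. Buffer now: "YQQQQQYQQQ"

Answer: YQQQ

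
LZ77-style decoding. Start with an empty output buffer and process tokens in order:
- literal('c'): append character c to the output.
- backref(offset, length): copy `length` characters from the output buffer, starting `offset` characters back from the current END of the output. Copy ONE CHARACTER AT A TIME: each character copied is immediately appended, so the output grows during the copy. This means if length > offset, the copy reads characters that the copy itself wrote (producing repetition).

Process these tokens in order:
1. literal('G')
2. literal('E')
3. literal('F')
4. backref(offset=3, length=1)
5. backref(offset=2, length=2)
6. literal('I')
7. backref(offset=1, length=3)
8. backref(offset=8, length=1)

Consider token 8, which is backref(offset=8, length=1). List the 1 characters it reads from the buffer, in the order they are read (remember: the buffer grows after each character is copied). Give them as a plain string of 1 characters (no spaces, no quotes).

Answer: F

Derivation:
Token 1: literal('G'). Output: "G"
Token 2: literal('E'). Output: "GE"
Token 3: literal('F'). Output: "GEF"
Token 4: backref(off=3, len=1). Copied 'G' from pos 0. Output: "GEFG"
Token 5: backref(off=2, len=2). Copied 'FG' from pos 2. Output: "GEFGFG"
Token 6: literal('I'). Output: "GEFGFGI"
Token 7: backref(off=1, len=3) (overlapping!). Copied 'III' from pos 6. Output: "GEFGFGIIII"
Token 8: backref(off=8, len=1). Buffer before: "GEFGFGIIII" (len 10)
  byte 1: read out[2]='F', append. Buffer now: "GEFGFGIIIIF"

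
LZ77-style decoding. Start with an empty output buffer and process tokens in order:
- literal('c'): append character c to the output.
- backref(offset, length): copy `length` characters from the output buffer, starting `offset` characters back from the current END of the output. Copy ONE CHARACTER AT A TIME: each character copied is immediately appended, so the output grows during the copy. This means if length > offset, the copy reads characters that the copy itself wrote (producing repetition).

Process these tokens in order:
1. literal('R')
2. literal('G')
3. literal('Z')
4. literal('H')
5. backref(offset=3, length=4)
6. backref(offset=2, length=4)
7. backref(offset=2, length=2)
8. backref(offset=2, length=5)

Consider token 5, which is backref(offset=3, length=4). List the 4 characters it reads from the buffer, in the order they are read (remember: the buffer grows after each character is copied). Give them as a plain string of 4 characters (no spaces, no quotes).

Answer: GZHG

Derivation:
Token 1: literal('R'). Output: "R"
Token 2: literal('G'). Output: "RG"
Token 3: literal('Z'). Output: "RGZ"
Token 4: literal('H'). Output: "RGZH"
Token 5: backref(off=3, len=4). Buffer before: "RGZH" (len 4)
  byte 1: read out[1]='G', append. Buffer now: "RGZHG"
  byte 2: read out[2]='Z', append. Buffer now: "RGZHGZ"
  byte 3: read out[3]='H', append. Buffer now: "RGZHGZH"
  byte 4: read out[4]='G', append. Buffer now: "RGZHGZHG"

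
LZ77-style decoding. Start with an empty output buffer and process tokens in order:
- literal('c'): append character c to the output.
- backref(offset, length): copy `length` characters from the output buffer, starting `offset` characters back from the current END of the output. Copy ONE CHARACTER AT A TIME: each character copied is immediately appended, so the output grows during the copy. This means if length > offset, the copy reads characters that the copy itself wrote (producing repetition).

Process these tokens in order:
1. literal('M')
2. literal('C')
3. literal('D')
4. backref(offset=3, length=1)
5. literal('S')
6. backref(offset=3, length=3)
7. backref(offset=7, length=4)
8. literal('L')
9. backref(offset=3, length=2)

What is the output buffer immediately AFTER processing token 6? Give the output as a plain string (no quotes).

Token 1: literal('M'). Output: "M"
Token 2: literal('C'). Output: "MC"
Token 3: literal('D'). Output: "MCD"
Token 4: backref(off=3, len=1). Copied 'M' from pos 0. Output: "MCDM"
Token 5: literal('S'). Output: "MCDMS"
Token 6: backref(off=3, len=3). Copied 'DMS' from pos 2. Output: "MCDMSDMS"

Answer: MCDMSDMS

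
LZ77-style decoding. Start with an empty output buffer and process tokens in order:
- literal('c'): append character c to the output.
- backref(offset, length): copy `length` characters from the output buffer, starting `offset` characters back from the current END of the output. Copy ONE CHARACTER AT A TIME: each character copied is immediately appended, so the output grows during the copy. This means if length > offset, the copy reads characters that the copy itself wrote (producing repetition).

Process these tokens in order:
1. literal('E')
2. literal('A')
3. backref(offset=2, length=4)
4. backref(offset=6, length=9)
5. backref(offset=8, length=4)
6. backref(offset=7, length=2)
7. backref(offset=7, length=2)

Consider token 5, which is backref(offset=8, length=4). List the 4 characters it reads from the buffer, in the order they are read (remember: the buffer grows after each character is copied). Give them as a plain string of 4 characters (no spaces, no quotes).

Answer: AEAE

Derivation:
Token 1: literal('E'). Output: "E"
Token 2: literal('A'). Output: "EA"
Token 3: backref(off=2, len=4) (overlapping!). Copied 'EAEA' from pos 0. Output: "EAEAEA"
Token 4: backref(off=6, len=9) (overlapping!). Copied 'EAEAEAEAE' from pos 0. Output: "EAEAEAEAEAEAEAE"
Token 5: backref(off=8, len=4). Buffer before: "EAEAEAEAEAEAEAE" (len 15)
  byte 1: read out[7]='A', append. Buffer now: "EAEAEAEAEAEAEAEA"
  byte 2: read out[8]='E', append. Buffer now: "EAEAEAEAEAEAEAEAE"
  byte 3: read out[9]='A', append. Buffer now: "EAEAEAEAEAEAEAEAEA"
  byte 4: read out[10]='E', append. Buffer now: "EAEAEAEAEAEAEAEAEAE"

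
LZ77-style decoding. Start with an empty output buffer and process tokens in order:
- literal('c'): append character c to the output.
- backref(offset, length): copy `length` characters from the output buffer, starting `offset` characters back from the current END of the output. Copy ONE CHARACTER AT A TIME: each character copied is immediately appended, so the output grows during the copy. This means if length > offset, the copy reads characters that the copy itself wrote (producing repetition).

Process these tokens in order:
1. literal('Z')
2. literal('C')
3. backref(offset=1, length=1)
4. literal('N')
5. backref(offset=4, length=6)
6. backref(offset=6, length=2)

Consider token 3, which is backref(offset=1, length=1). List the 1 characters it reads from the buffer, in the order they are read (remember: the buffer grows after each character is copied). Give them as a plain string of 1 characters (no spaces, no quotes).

Answer: C

Derivation:
Token 1: literal('Z'). Output: "Z"
Token 2: literal('C'). Output: "ZC"
Token 3: backref(off=1, len=1). Buffer before: "ZC" (len 2)
  byte 1: read out[1]='C', append. Buffer now: "ZCC"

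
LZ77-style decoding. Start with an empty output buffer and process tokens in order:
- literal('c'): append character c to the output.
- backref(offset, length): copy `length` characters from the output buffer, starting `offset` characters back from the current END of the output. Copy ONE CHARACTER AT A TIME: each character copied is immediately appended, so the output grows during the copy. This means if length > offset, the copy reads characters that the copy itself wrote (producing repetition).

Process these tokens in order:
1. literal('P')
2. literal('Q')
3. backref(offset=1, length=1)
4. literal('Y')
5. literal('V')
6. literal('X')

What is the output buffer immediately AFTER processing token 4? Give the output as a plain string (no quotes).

Token 1: literal('P'). Output: "P"
Token 2: literal('Q'). Output: "PQ"
Token 3: backref(off=1, len=1). Copied 'Q' from pos 1. Output: "PQQ"
Token 4: literal('Y'). Output: "PQQY"

Answer: PQQY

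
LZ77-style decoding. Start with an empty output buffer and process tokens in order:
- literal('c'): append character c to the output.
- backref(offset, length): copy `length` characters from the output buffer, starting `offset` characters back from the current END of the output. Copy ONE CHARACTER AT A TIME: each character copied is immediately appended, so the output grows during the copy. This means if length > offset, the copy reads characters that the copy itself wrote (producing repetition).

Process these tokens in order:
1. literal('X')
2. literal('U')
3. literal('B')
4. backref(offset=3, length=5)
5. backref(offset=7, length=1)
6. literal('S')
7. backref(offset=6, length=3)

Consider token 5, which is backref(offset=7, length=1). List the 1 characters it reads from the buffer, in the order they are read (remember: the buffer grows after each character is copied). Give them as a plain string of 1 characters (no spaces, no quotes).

Token 1: literal('X'). Output: "X"
Token 2: literal('U'). Output: "XU"
Token 3: literal('B'). Output: "XUB"
Token 4: backref(off=3, len=5) (overlapping!). Copied 'XUBXU' from pos 0. Output: "XUBXUBXU"
Token 5: backref(off=7, len=1). Buffer before: "XUBXUBXU" (len 8)
  byte 1: read out[1]='U', append. Buffer now: "XUBXUBXUU"

Answer: U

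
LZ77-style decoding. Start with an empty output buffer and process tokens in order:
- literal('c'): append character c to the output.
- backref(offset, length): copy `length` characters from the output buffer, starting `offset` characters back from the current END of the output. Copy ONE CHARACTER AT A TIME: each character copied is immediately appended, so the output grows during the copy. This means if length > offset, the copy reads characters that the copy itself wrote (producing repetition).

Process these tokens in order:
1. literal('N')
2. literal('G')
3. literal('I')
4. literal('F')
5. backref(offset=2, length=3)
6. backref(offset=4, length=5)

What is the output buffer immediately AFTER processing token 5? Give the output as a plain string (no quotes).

Token 1: literal('N'). Output: "N"
Token 2: literal('G'). Output: "NG"
Token 3: literal('I'). Output: "NGI"
Token 4: literal('F'). Output: "NGIF"
Token 5: backref(off=2, len=3) (overlapping!). Copied 'IFI' from pos 2. Output: "NGIFIFI"

Answer: NGIFIFI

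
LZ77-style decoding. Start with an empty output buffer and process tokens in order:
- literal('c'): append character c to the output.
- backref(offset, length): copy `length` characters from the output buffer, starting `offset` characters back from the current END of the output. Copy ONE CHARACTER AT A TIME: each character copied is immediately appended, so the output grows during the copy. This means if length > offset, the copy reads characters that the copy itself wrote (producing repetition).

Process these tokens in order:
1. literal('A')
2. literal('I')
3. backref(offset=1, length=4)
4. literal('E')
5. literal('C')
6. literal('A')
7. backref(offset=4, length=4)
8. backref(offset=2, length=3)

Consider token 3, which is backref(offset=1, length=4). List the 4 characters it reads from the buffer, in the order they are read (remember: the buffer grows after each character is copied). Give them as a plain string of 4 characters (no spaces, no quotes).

Token 1: literal('A'). Output: "A"
Token 2: literal('I'). Output: "AI"
Token 3: backref(off=1, len=4). Buffer before: "AI" (len 2)
  byte 1: read out[1]='I', append. Buffer now: "AII"
  byte 2: read out[2]='I', append. Buffer now: "AIII"
  byte 3: read out[3]='I', append. Buffer now: "AIIII"
  byte 4: read out[4]='I', append. Buffer now: "AIIIII"

Answer: IIII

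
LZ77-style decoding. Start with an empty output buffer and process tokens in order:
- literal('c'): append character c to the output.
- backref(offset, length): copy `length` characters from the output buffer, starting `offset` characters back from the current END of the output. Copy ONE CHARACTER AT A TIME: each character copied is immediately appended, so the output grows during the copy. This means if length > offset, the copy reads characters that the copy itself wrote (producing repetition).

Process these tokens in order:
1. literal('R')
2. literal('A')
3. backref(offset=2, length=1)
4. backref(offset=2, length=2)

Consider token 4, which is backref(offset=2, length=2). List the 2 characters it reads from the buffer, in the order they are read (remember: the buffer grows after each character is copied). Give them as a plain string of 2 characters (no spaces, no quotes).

Token 1: literal('R'). Output: "R"
Token 2: literal('A'). Output: "RA"
Token 3: backref(off=2, len=1). Copied 'R' from pos 0. Output: "RAR"
Token 4: backref(off=2, len=2). Buffer before: "RAR" (len 3)
  byte 1: read out[1]='A', append. Buffer now: "RARA"
  byte 2: read out[2]='R', append. Buffer now: "RARAR"

Answer: AR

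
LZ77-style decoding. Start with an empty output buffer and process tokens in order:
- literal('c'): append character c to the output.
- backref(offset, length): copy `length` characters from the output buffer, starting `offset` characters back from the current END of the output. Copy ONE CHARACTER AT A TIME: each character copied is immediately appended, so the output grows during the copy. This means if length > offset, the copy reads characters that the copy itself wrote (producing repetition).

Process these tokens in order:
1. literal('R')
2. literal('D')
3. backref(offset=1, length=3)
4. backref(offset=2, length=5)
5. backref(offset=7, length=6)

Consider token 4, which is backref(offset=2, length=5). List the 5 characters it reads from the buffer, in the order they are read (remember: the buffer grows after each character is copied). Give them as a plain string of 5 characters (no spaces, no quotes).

Token 1: literal('R'). Output: "R"
Token 2: literal('D'). Output: "RD"
Token 3: backref(off=1, len=3) (overlapping!). Copied 'DDD' from pos 1. Output: "RDDDD"
Token 4: backref(off=2, len=5). Buffer before: "RDDDD" (len 5)
  byte 1: read out[3]='D', append. Buffer now: "RDDDDD"
  byte 2: read out[4]='D', append. Buffer now: "RDDDDDD"
  byte 3: read out[5]='D', append. Buffer now: "RDDDDDDD"
  byte 4: read out[6]='D', append. Buffer now: "RDDDDDDDD"
  byte 5: read out[7]='D', append. Buffer now: "RDDDDDDDDD"

Answer: DDDDD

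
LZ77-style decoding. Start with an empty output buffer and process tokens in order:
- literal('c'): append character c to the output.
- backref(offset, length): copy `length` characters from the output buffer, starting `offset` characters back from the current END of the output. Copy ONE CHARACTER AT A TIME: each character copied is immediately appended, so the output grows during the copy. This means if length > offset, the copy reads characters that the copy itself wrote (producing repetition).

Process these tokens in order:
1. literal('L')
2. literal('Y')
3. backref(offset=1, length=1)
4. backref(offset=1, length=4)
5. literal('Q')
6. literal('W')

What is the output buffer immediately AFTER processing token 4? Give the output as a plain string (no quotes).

Token 1: literal('L'). Output: "L"
Token 2: literal('Y'). Output: "LY"
Token 3: backref(off=1, len=1). Copied 'Y' from pos 1. Output: "LYY"
Token 4: backref(off=1, len=4) (overlapping!). Copied 'YYYY' from pos 2. Output: "LYYYYYY"

Answer: LYYYYYY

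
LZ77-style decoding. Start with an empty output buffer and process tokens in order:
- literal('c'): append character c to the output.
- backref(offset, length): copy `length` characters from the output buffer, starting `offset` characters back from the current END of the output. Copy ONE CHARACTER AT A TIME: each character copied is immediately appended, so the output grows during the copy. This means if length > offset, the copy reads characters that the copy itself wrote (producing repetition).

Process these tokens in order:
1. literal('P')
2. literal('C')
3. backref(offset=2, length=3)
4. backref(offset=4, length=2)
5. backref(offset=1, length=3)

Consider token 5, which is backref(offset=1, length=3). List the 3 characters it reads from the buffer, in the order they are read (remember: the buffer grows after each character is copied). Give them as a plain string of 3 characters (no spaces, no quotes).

Token 1: literal('P'). Output: "P"
Token 2: literal('C'). Output: "PC"
Token 3: backref(off=2, len=3) (overlapping!). Copied 'PCP' from pos 0. Output: "PCPCP"
Token 4: backref(off=4, len=2). Copied 'CP' from pos 1. Output: "PCPCPCP"
Token 5: backref(off=1, len=3). Buffer before: "PCPCPCP" (len 7)
  byte 1: read out[6]='P', append. Buffer now: "PCPCPCPP"
  byte 2: read out[7]='P', append. Buffer now: "PCPCPCPPP"
  byte 3: read out[8]='P', append. Buffer now: "PCPCPCPPPP"

Answer: PPP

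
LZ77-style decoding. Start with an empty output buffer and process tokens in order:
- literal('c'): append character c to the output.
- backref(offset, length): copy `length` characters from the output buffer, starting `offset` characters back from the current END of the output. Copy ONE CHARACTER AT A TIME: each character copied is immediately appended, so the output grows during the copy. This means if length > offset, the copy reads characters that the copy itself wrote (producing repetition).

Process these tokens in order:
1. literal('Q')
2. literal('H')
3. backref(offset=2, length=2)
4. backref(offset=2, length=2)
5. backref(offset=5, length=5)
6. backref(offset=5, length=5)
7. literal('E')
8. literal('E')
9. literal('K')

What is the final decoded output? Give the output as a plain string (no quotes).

Answer: QHQHQHHQHQHHQHQHEEK

Derivation:
Token 1: literal('Q'). Output: "Q"
Token 2: literal('H'). Output: "QH"
Token 3: backref(off=2, len=2). Copied 'QH' from pos 0. Output: "QHQH"
Token 4: backref(off=2, len=2). Copied 'QH' from pos 2. Output: "QHQHQH"
Token 5: backref(off=5, len=5). Copied 'HQHQH' from pos 1. Output: "QHQHQHHQHQH"
Token 6: backref(off=5, len=5). Copied 'HQHQH' from pos 6. Output: "QHQHQHHQHQHHQHQH"
Token 7: literal('E'). Output: "QHQHQHHQHQHHQHQHE"
Token 8: literal('E'). Output: "QHQHQHHQHQHHQHQHEE"
Token 9: literal('K'). Output: "QHQHQHHQHQHHQHQHEEK"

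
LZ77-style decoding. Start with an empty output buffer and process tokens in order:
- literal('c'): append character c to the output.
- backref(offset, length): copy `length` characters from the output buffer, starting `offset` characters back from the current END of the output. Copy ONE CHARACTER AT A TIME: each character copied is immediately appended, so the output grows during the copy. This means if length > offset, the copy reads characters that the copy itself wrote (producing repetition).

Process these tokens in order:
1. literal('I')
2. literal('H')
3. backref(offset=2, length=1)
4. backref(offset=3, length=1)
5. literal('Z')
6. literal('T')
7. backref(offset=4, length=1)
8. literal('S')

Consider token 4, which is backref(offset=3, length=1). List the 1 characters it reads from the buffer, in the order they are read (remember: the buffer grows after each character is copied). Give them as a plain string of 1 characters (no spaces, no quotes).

Token 1: literal('I'). Output: "I"
Token 2: literal('H'). Output: "IH"
Token 3: backref(off=2, len=1). Copied 'I' from pos 0. Output: "IHI"
Token 4: backref(off=3, len=1). Buffer before: "IHI" (len 3)
  byte 1: read out[0]='I', append. Buffer now: "IHII"

Answer: I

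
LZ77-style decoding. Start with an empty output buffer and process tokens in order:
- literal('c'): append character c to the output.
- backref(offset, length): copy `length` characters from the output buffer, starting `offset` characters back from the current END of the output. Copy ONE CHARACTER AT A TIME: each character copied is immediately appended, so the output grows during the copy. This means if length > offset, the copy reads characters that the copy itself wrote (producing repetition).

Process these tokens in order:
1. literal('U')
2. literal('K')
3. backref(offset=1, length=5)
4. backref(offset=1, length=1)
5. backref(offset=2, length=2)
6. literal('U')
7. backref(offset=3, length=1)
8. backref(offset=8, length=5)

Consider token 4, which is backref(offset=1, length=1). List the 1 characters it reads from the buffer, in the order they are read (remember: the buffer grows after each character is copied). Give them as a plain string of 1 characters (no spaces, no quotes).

Token 1: literal('U'). Output: "U"
Token 2: literal('K'). Output: "UK"
Token 3: backref(off=1, len=5) (overlapping!). Copied 'KKKKK' from pos 1. Output: "UKKKKKK"
Token 4: backref(off=1, len=1). Buffer before: "UKKKKKK" (len 7)
  byte 1: read out[6]='K', append. Buffer now: "UKKKKKKK"

Answer: K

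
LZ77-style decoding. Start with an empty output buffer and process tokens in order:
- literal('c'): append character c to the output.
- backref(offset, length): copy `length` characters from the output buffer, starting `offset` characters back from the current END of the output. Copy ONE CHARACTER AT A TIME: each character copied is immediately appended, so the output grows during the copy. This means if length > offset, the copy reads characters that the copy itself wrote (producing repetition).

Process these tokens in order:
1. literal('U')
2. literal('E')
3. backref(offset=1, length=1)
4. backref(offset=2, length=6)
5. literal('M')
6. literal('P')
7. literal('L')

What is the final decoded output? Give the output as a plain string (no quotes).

Token 1: literal('U'). Output: "U"
Token 2: literal('E'). Output: "UE"
Token 3: backref(off=1, len=1). Copied 'E' from pos 1. Output: "UEE"
Token 4: backref(off=2, len=6) (overlapping!). Copied 'EEEEEE' from pos 1. Output: "UEEEEEEEE"
Token 5: literal('M'). Output: "UEEEEEEEEM"
Token 6: literal('P'). Output: "UEEEEEEEEMP"
Token 7: literal('L'). Output: "UEEEEEEEEMPL"

Answer: UEEEEEEEEMPL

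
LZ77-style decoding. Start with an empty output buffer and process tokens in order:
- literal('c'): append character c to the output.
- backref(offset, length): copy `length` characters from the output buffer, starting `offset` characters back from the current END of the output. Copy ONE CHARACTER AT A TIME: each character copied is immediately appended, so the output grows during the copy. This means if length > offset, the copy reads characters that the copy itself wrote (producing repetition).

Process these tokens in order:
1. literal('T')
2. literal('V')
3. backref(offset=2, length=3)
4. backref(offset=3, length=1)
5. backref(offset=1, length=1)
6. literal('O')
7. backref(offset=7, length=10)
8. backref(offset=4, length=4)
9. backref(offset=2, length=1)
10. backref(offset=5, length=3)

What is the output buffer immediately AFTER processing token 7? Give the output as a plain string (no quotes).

Token 1: literal('T'). Output: "T"
Token 2: literal('V'). Output: "TV"
Token 3: backref(off=2, len=3) (overlapping!). Copied 'TVT' from pos 0. Output: "TVTVT"
Token 4: backref(off=3, len=1). Copied 'T' from pos 2. Output: "TVTVTT"
Token 5: backref(off=1, len=1). Copied 'T' from pos 5. Output: "TVTVTTT"
Token 6: literal('O'). Output: "TVTVTTTO"
Token 7: backref(off=7, len=10) (overlapping!). Copied 'VTVTTTOVTV' from pos 1. Output: "TVTVTTTOVTVTTTOVTV"

Answer: TVTVTTTOVTVTTTOVTV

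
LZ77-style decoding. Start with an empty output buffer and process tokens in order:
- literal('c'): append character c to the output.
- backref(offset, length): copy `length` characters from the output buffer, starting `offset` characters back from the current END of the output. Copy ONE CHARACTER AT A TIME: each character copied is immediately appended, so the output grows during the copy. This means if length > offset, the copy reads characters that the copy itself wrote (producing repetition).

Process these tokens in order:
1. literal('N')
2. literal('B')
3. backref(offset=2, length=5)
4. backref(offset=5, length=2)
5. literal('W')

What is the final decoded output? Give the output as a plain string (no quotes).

Answer: NBNBNBNNBW

Derivation:
Token 1: literal('N'). Output: "N"
Token 2: literal('B'). Output: "NB"
Token 3: backref(off=2, len=5) (overlapping!). Copied 'NBNBN' from pos 0. Output: "NBNBNBN"
Token 4: backref(off=5, len=2). Copied 'NB' from pos 2. Output: "NBNBNBNNB"
Token 5: literal('W'). Output: "NBNBNBNNBW"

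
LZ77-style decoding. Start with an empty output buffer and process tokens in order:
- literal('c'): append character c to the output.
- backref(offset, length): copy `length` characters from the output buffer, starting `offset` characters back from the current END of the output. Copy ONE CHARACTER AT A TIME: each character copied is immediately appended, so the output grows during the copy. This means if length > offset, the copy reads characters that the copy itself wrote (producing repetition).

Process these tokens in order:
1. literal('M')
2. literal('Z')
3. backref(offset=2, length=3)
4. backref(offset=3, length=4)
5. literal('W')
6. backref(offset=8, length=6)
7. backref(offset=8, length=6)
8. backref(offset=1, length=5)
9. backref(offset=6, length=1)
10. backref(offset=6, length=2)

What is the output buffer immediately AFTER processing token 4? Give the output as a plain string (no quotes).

Token 1: literal('M'). Output: "M"
Token 2: literal('Z'). Output: "MZ"
Token 3: backref(off=2, len=3) (overlapping!). Copied 'MZM' from pos 0. Output: "MZMZM"
Token 4: backref(off=3, len=4) (overlapping!). Copied 'MZMM' from pos 2. Output: "MZMZMMZMM"

Answer: MZMZMMZMM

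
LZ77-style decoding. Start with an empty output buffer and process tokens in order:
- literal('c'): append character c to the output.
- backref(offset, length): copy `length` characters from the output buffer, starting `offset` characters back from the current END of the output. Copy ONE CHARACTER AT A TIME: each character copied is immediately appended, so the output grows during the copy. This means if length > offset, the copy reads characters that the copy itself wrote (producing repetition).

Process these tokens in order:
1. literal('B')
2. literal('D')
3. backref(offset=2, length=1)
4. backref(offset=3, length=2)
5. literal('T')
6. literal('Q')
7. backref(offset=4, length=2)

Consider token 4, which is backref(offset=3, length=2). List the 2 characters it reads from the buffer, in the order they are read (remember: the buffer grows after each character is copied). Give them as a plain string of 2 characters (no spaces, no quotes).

Token 1: literal('B'). Output: "B"
Token 2: literal('D'). Output: "BD"
Token 3: backref(off=2, len=1). Copied 'B' from pos 0. Output: "BDB"
Token 4: backref(off=3, len=2). Buffer before: "BDB" (len 3)
  byte 1: read out[0]='B', append. Buffer now: "BDBB"
  byte 2: read out[1]='D', append. Buffer now: "BDBBD"

Answer: BD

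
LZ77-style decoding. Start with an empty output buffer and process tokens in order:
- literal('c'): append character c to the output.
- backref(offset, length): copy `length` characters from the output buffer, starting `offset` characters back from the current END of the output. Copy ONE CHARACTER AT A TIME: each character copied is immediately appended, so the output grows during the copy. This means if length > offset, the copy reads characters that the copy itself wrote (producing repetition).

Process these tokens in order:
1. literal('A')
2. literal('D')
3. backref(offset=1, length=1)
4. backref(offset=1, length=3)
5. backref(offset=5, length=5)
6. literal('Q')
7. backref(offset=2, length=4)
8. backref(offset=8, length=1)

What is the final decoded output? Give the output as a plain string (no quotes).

Token 1: literal('A'). Output: "A"
Token 2: literal('D'). Output: "AD"
Token 3: backref(off=1, len=1). Copied 'D' from pos 1. Output: "ADD"
Token 4: backref(off=1, len=3) (overlapping!). Copied 'DDD' from pos 2. Output: "ADDDDD"
Token 5: backref(off=5, len=5). Copied 'DDDDD' from pos 1. Output: "ADDDDDDDDDD"
Token 6: literal('Q'). Output: "ADDDDDDDDDDQ"
Token 7: backref(off=2, len=4) (overlapping!). Copied 'DQDQ' from pos 10. Output: "ADDDDDDDDDDQDQDQ"
Token 8: backref(off=8, len=1). Copied 'D' from pos 8. Output: "ADDDDDDDDDDQDQDQD"

Answer: ADDDDDDDDDDQDQDQD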